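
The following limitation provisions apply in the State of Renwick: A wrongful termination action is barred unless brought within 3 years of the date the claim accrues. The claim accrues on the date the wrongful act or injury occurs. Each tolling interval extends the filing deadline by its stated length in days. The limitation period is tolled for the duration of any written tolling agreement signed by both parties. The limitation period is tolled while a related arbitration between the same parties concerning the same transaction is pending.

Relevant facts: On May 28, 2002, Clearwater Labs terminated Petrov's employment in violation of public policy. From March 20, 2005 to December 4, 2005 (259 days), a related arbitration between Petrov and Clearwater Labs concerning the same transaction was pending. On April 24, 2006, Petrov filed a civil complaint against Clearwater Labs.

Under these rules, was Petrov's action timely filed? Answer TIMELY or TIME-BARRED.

The claim accrued on May 28, 2002, the date of the act.
The untolled deadline — 3 years after May 28, 2002 — is May 28, 2005.
The period was tolled for 259 days by the pending related arbitration (March 20, 2005 to December 4, 2005), pushing the deadline to February 11, 2006.
The April 24, 2006 filing falls after the February 11, 2006 deadline; the claim is time-barred.

TIME-BARRED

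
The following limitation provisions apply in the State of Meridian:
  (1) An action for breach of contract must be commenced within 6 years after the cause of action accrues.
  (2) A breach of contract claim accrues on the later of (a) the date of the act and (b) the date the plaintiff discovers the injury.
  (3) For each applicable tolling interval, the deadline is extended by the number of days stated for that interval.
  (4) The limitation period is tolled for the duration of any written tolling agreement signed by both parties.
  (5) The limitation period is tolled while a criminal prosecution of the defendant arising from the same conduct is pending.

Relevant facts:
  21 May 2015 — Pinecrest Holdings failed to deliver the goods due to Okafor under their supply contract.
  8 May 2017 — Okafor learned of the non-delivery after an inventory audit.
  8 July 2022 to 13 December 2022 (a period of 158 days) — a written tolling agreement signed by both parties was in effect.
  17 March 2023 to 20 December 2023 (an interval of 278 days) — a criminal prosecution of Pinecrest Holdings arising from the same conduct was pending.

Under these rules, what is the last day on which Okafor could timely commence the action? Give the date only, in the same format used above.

Because discovery on 8 May 2017 post-dates the 21 May 2015 act, accrual under the later-of rule falls on 8 May 2017.
6 years from 8 May 2017 is 8 May 2023.
The written tolling agreement from 8 July 2022 to 13 December 2022 tolled the period for 158 days, extending the deadline to 13 October 2023.
Because the pending criminal prosecution ran from 17 March 2023 to 20 December 2023, the deadline is extended by 278 days to 17 July 2024.

17 July 2024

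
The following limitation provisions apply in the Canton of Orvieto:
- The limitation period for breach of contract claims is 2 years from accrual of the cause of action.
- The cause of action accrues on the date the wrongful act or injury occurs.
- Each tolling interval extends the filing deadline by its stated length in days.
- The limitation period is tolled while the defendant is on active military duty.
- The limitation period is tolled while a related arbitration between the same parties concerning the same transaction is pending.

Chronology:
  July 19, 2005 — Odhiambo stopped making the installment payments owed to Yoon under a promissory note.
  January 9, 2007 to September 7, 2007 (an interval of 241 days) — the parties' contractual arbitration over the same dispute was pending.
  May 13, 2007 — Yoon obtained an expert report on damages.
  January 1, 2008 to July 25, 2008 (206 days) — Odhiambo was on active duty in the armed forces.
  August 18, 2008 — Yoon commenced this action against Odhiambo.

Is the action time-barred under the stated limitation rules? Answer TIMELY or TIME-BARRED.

TIMELY

The cause of action accrued on July 19, 2005, the date of the act.
The untolled deadline — 2 years after July 19, 2005 — is July 19, 2007.
The period was tolled for 241 days by the pending related arbitration (January 9, 2007 to September 7, 2007), pushing the deadline to March 16, 2008.
The period was tolled for 206 days by the defendant's active military service (January 1, 2008 to July 25, 2008), pushing the deadline to October 8, 2008.
The other events in the timeline have no effect on the limitation period under the stated rules.
Yoon filed on August 18, 2008, before the October 8, 2008 deadline, so the action is timely.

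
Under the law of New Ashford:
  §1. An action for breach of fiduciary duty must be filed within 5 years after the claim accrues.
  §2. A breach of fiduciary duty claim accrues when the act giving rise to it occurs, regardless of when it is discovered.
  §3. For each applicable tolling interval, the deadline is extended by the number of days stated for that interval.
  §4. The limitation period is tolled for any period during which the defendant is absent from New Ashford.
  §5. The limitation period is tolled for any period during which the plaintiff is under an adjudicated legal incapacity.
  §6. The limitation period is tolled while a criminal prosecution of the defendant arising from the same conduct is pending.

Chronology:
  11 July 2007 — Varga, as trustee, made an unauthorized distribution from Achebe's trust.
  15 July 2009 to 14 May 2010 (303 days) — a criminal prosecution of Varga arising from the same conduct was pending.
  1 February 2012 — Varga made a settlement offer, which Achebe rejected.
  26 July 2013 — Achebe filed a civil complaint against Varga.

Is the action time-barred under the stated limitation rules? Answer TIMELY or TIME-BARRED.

The claim accrued on 11 July 2007, the date of the act.
The untolled deadline — 5 years after 11 July 2007 — is 11 July 2012.
The pending criminal prosecution from 15 July 2009 to 14 May 2010 tolled the period for 303 days, extending the deadline to 10 May 2013.
The other events in the timeline have no effect on the limitation period under the stated rules.
Achebe filed on 26 July 2013, after the 10 May 2013 deadline, so the action is time-barred.

TIME-BARRED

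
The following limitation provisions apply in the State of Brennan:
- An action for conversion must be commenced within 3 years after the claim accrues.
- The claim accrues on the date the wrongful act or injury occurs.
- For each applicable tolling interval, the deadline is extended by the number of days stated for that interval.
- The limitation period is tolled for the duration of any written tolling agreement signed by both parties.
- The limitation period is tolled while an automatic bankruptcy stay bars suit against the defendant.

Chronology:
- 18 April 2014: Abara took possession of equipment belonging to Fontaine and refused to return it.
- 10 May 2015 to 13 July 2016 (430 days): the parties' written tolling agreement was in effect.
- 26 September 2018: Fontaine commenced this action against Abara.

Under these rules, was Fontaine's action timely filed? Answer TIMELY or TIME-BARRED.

The claim accrued on 18 April 2014, when the wrongful act occurred.
3 years from 18 April 2014 is 18 April 2017.
The written tolling agreement from 10 May 2015 to 13 July 2016 tolled the period for 430 days, extending the deadline to 22 June 2018.
Filing on 26 September 2018 missed the 22 June 2018 deadline — the action is time-barred.

TIME-BARRED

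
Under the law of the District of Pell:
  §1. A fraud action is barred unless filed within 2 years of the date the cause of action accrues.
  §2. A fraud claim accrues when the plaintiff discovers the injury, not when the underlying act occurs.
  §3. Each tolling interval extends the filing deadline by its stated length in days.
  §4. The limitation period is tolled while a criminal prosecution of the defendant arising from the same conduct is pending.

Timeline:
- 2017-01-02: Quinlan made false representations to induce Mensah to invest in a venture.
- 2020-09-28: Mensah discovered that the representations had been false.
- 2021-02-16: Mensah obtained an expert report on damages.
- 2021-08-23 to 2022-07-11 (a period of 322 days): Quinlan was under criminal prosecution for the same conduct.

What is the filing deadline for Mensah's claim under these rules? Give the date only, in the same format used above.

The claim did not accrue until Mensah discovered the injury on 2020-09-28; the 2017-01-02 act date does not start the clock under the stated rule.
Adding the 2 years base period to 2020-09-28 gives a deadline of 2022-09-28, before any tolling.
The period was tolled for 322 days by the pending criminal prosecution (2021-08-23 to 2022-07-11), pushing the deadline to 2023-08-16.
Nothing else in the chronology tolls or restarts the period.

2023-08-16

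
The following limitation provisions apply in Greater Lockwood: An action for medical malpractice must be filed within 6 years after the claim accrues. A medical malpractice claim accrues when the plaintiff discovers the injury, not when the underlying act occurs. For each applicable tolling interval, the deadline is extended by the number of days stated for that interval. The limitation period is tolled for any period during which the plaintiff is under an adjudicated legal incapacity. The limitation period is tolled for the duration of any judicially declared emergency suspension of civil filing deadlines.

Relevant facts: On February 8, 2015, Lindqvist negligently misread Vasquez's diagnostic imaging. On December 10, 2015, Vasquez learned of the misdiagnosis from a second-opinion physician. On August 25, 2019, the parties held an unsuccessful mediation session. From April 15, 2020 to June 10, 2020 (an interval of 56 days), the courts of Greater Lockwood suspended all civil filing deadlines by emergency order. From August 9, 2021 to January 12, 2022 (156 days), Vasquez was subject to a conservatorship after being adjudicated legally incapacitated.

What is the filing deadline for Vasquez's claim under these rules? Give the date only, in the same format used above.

July 10, 2022

Under the discovery rule, the claim accrued on December 10, 2015, when Vasquez discovered the injury — not on the February 8, 2015 date of the underlying act.
Adding the 6 years base period to December 10, 2015 gives a deadline of December 10, 2021, before any tolling.
Because the emergency suspension of filing deadlines ran from April 15, 2020 to June 10, 2020, the deadline is extended by 56 days to February 4, 2022.
The period was tolled for 156 days by the plaintiff's legal incapacity (August 9, 2021 to January 12, 2022), pushing the deadline to July 10, 2022.
None of the other events listed affects the running of the period under the stated rules.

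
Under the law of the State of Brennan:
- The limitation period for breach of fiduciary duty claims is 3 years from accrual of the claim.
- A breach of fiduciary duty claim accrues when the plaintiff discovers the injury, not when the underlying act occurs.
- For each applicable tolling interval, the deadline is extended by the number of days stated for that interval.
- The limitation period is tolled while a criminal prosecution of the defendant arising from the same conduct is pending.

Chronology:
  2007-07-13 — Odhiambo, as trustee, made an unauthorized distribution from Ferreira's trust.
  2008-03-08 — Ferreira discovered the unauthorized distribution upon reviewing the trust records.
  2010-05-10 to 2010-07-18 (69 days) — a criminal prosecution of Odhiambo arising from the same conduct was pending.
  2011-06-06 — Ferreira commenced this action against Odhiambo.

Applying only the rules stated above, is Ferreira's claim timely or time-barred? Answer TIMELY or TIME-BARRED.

TIME-BARRED

Accrual is tied to discovery, so the period began on 2008-03-08 rather than on 2007-07-13 when the act occurred.
3 years from 2008-03-08 is 2011-03-08.
The period was tolled for 69 days by the pending criminal prosecution (2010-05-10 to 2010-07-18), pushing the deadline to 2011-05-16.
Ferreira filed on 2011-06-06, after the 2011-05-16 deadline, so the action is time-barred.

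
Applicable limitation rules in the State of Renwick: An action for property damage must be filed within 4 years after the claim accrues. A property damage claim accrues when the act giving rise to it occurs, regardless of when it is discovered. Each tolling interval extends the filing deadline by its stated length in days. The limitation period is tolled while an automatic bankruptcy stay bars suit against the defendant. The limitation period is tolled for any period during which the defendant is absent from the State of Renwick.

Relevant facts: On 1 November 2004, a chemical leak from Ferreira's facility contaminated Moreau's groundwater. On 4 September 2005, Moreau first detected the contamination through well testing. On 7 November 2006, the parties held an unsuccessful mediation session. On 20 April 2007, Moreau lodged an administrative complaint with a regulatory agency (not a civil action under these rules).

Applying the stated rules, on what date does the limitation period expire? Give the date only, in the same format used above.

The claim accrued on 1 November 2004, when the wrongful act occurred; under the stated occurrence rule the 4 September 2005 discovery does not delay accrual.
The untolled deadline — 4 years after 1 November 2004 — is 1 November 2008.
The other events in the timeline have no effect on the limitation period under the stated rules.

1 November 2008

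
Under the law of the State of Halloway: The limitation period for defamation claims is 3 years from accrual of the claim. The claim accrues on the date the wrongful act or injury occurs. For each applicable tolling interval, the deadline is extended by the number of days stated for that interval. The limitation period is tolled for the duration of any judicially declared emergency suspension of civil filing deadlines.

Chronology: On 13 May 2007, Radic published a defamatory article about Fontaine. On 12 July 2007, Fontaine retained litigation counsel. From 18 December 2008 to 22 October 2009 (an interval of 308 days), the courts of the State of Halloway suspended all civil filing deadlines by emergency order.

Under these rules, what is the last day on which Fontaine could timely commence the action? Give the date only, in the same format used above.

The limitation period began to run on 13 May 2007.
The untolled deadline — 3 years after 13 May 2007 — is 13 May 2010.
Because the emergency suspension of filing deadlines ran from 18 December 2008 to 22 October 2009, the deadline is extended by 308 days to 17 March 2011.
None of the other events listed affects the running of the period under the stated rules.

17 March 2011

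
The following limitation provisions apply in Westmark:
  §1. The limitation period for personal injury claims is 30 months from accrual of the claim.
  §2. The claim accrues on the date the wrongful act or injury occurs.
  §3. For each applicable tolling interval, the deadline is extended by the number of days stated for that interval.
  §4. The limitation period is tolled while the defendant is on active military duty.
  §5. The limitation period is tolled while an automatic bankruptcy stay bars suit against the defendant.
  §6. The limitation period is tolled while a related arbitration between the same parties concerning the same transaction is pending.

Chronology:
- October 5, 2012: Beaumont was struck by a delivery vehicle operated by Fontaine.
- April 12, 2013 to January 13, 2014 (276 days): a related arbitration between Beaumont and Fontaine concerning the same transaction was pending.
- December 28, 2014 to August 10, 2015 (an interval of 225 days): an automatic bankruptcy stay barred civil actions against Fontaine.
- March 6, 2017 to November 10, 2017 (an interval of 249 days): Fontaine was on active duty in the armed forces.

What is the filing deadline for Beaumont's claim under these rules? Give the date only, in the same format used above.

The limitation period began to run on October 5, 2012.
30 months from October 5, 2012 is April 5, 2015.
Because the pending related arbitration ran from April 12, 2013 to January 13, 2014, the deadline is extended by 276 days to January 6, 2016.
Because the automatic bankruptcy stay ran from December 28, 2014 to August 10, 2015, the deadline is extended by 225 days to August 18, 2016.
By the time the defendant's active military service began on March 6, 2017, the limitation period had already expired on August 18, 2016; that interval cannot revive it.

August 18, 2016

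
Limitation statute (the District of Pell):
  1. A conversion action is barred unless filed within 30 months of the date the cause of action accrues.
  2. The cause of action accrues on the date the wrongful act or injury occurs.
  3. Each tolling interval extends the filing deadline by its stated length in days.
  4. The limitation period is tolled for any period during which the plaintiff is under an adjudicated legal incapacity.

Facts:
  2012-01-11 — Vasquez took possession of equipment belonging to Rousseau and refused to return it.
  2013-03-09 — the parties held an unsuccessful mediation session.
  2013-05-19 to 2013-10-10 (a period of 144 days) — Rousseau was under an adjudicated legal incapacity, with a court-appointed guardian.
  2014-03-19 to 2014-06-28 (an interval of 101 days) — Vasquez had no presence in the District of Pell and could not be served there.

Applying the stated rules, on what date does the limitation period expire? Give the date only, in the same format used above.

2014-12-02

The cause of action accrued on 2012-01-11, the date of the act.
Adding the 30 months base period to 2012-01-11 gives a deadline of 2014-07-11, before any tolling.
The plaintiff's legal incapacity from 2013-05-19 to 2013-10-10 tolled the period for 144 days, extending the deadline to 2014-12-02.
The defendant's absence from the jurisdiction from 2014-03-19 to 2014-06-28 does not toll the period, because no stated rule makes the defendant's absence a tolling event.
None of the other events listed affects the running of the period under the stated rules.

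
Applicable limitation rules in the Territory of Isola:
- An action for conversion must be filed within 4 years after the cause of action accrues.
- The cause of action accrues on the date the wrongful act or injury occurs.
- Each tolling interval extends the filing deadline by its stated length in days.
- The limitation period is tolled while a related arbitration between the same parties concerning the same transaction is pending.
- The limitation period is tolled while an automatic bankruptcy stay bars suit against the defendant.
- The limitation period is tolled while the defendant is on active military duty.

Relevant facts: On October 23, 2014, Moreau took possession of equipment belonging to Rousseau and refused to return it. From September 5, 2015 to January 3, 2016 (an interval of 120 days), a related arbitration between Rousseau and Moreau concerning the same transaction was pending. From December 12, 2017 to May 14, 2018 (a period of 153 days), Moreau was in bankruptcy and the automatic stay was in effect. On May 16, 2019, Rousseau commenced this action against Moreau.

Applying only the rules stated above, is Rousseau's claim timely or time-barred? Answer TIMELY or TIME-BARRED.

TIMELY

The cause of action accrued on October 23, 2014, the date of the act.
Adding the 4 years base period to October 23, 2014 gives a deadline of October 23, 2018, before any tolling.
The pending related arbitration from September 5, 2015 to January 3, 2016 tolled the period for 120 days, extending the deadline to February 20, 2019.
The automatic bankruptcy stay from December 12, 2017 to May 14, 2018 tolled the period for 153 days, extending the deadline to July 23, 2019.
Rousseau filed on May 16, 2019, before the July 23, 2019 deadline, so the action is timely.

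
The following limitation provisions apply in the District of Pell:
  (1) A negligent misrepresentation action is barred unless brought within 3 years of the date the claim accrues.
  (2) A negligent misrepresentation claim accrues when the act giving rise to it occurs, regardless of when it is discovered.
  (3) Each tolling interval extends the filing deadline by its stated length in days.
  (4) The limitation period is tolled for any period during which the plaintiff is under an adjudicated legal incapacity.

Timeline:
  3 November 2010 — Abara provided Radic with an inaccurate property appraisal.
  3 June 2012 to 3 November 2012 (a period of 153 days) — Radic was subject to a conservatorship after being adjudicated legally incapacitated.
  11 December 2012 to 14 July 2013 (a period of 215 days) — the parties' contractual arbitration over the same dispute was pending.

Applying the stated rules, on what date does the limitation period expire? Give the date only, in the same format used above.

5 April 2014

The limitation period began to run on 3 November 2010.
Adding the 3 years base period to 3 November 2010 gives a deadline of 3 November 2013, before any tolling.
The period was tolled for 153 days by the plaintiff's legal incapacity (3 June 2012 to 3 November 2012), pushing the deadline to 5 April 2014.
Although a pending arbitration ran from 11 December 2012 to 14 July 2013, the stated rules do not make that a tolling event, so it is disregarded.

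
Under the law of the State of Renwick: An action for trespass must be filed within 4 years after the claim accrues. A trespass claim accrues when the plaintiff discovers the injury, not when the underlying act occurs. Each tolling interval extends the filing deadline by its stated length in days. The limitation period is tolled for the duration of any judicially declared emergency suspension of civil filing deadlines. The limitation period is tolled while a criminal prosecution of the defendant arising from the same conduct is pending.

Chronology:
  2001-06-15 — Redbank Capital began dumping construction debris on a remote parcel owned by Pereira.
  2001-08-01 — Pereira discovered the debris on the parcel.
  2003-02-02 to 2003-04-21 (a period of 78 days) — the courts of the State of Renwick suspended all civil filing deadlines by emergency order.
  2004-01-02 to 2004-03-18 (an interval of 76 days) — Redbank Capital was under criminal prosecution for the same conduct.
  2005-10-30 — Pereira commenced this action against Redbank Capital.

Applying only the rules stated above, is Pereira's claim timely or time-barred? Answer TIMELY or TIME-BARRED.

TIMELY

Accrual is tied to discovery, so the period began on 2001-08-01 rather than on 2001-06-15 when the act occurred.
Adding the 4 years base period to 2001-08-01 gives a deadline of 2005-08-01, before any tolling.
The period was tolled for 78 days by the emergency suspension of filing deadlines (2003-02-02 to 2003-04-21), pushing the deadline to 2005-10-18.
Because the pending criminal prosecution ran from 2004-01-02 to 2004-03-18, the deadline is extended by 76 days to 2006-01-02.
Pereira filed on 2005-10-30, before the 2006-01-02 deadline, so the action is timely.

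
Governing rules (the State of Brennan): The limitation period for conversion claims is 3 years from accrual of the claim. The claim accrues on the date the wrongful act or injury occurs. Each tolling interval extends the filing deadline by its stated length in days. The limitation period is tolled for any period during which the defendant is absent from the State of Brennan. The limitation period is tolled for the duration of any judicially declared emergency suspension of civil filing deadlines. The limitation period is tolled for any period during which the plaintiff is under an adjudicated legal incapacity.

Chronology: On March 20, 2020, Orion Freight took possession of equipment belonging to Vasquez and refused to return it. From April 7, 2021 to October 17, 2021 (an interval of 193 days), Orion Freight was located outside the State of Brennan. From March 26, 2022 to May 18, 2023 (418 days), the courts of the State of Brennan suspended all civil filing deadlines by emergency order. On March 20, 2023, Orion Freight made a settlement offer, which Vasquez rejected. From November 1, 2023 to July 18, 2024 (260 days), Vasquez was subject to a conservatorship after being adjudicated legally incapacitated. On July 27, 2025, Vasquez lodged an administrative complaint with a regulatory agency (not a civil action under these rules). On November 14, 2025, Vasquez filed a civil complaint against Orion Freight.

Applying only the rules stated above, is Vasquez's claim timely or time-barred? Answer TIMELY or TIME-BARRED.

TIME-BARRED

The limitation period began to run on March 20, 2020.
Adding the 3 years base period to March 20, 2020 gives a deadline of March 20, 2023, before any tolling.
The period was tolled for 193 days by the defendant's absence from the jurisdiction (April 7, 2021 to October 17, 2021), pushing the deadline to September 29, 2023.
The emergency suspension of filing deadlines from March 26, 2022 to May 18, 2023 tolled the period for 418 days, extending the deadline to November 20, 2024.
Because the plaintiff's legal incapacity ran from November 1, 2023 to July 18, 2024, the deadline is extended by 260 days to August 7, 2025.
The other events in the timeline have no effect on the limitation period under the stated rules.
Filing on November 14, 2025 missed the August 7, 2025 deadline — the action is time-barred.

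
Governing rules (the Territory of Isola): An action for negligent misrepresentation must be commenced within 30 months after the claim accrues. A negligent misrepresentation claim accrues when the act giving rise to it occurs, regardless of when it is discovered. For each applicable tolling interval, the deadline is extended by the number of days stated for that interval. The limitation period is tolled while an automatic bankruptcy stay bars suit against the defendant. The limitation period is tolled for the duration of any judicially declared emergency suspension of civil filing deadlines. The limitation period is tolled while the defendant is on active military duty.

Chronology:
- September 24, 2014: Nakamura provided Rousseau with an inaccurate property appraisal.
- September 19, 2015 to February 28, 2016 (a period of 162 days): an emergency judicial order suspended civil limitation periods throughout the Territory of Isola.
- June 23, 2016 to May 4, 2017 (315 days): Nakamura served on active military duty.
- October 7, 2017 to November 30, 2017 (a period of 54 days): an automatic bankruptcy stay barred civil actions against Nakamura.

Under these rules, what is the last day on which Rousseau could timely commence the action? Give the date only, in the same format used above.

The claim accrued on September 24, 2014, when the wrongful act occurred.
The untolled deadline — 30 months after September 24, 2014 — is March 24, 2017.
Because the emergency suspension of filing deadlines ran from September 19, 2015 to February 28, 2016, the deadline is extended by 162 days to September 2, 2017.
Because the defendant's active military service ran from June 23, 2016 to May 4, 2017, the deadline is extended by 315 days to July 14, 2018.
The automatic bankruptcy stay from October 7, 2017 to November 30, 2017 tolled the period for 54 days, extending the deadline to September 6, 2018.

September 6, 2018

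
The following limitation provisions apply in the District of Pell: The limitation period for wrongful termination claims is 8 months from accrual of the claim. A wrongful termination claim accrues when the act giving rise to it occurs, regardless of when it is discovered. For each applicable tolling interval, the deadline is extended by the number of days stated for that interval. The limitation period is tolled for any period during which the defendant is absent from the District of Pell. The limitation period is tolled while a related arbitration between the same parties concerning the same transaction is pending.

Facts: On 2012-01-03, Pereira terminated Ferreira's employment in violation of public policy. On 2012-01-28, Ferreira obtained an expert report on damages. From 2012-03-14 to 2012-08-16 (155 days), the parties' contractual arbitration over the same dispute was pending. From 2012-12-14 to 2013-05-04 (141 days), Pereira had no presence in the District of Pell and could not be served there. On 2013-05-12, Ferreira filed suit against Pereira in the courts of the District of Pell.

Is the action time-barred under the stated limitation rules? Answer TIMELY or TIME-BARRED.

TIMELY

The claim accrued on 2012-01-03, when the wrongful act occurred.
The untolled deadline — 8 months after 2012-01-03 — is 2012-09-03.
The pending related arbitration from 2012-03-14 to 2012-08-16 tolled the period for 155 days, extending the deadline to 2013-02-05.
The period was tolled for 141 days by the defendant's absence from the jurisdiction (2012-12-14 to 2013-05-04), pushing the deadline to 2013-06-26.
Nothing else in the chronology tolls or restarts the period.
Ferreira filed on 2013-05-12, before the 2013-06-26 deadline, so the action is timely.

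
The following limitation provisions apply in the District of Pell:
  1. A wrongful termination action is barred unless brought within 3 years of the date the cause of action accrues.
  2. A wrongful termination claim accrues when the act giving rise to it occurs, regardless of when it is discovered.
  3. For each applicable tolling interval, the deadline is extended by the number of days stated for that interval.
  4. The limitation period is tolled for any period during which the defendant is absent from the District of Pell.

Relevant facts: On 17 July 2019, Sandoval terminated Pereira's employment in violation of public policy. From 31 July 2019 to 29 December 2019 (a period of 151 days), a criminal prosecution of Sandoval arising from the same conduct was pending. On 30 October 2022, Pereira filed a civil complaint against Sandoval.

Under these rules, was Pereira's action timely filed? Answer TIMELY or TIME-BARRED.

The claim accrued on 17 July 2019, when the wrongful act occurred.
3 years from 17 July 2019 is 17 July 2022.
The pending criminal prosecution from 31 July 2019 to 29 December 2019 does not toll the period, because no stated rule makes a criminal prosecution a tolling event.
The 30 October 2022 filing falls after the 17 July 2022 deadline; the claim is time-barred.

TIME-BARRED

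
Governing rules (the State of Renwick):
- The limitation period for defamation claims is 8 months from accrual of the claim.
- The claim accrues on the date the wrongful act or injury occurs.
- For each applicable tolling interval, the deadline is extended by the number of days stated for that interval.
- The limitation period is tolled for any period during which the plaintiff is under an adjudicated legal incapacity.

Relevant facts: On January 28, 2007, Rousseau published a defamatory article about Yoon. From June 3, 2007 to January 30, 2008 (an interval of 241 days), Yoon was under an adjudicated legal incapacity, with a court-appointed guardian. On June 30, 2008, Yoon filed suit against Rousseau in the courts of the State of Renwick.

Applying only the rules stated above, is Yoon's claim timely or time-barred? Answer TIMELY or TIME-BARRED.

The claim accrued on January 28, 2007, when the wrongful act occurred.
The untolled deadline — 8 months after January 28, 2007 — is September 28, 2007.
Because the plaintiff's legal incapacity ran from June 3, 2007 to January 30, 2008, the deadline is extended by 241 days to May 26, 2008.
Yoon filed on June 30, 2008, after the May 26, 2008 deadline, so the action is time-barred.

TIME-BARRED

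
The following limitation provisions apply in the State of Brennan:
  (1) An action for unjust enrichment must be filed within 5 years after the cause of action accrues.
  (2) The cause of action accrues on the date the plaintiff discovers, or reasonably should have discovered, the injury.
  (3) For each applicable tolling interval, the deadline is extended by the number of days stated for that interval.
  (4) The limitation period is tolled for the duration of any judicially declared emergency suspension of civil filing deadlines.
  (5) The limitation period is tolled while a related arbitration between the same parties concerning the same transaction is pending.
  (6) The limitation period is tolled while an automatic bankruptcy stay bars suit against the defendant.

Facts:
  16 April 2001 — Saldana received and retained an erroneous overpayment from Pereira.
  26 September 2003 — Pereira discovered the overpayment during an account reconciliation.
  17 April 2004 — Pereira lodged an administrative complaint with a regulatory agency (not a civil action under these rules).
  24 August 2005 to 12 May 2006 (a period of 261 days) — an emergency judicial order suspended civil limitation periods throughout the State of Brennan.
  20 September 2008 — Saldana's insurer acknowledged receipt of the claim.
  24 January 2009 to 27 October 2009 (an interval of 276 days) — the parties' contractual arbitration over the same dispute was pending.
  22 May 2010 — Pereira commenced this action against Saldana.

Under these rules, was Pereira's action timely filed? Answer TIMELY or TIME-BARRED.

TIME-BARRED

Under the discovery rule, the claim accrued on 26 September 2003, when Pereira discovered the injury — not on the 16 April 2001 date of the underlying act.
The untolled deadline — 5 years after 26 September 2003 — is 26 September 2008.
Because the emergency suspension of filing deadlines ran from 24 August 2005 to 12 May 2006, the deadline is extended by 261 days to 14 June 2009.
The pending related arbitration from 24 January 2009 to 27 October 2009 tolled the period for 276 days, extending the deadline to 17 March 2010.
Nothing else in the chronology tolls or restarts the period.
Pereira filed on 22 May 2010, after the 17 March 2010 deadline, so the action is time-barred.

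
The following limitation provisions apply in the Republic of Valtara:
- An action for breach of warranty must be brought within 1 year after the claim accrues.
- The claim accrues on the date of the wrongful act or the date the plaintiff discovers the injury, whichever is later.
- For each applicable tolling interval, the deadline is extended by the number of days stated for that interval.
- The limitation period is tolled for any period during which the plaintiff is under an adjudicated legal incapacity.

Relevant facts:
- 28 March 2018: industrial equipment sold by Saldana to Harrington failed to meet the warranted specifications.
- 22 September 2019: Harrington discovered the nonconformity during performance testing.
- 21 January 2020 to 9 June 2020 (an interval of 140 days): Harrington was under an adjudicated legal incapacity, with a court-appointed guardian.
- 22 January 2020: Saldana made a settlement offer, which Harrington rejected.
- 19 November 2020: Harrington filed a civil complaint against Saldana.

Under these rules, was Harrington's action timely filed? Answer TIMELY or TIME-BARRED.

Taking the later of the act (28 March 2018) and discovery (22 September 2019), the claim accrued on 22 September 2019.
The untolled deadline — 1 year after 22 September 2019 — is 22 September 2020.
The plaintiff's legal incapacity from 21 January 2020 to 9 June 2020 tolled the period for 140 days, extending the deadline to 9 February 2021.
The other events in the timeline have no effect on the limitation period under the stated rules.
Filing on 19 November 2020 beat the 9 February 2021 deadline — the action is timely.

TIMELY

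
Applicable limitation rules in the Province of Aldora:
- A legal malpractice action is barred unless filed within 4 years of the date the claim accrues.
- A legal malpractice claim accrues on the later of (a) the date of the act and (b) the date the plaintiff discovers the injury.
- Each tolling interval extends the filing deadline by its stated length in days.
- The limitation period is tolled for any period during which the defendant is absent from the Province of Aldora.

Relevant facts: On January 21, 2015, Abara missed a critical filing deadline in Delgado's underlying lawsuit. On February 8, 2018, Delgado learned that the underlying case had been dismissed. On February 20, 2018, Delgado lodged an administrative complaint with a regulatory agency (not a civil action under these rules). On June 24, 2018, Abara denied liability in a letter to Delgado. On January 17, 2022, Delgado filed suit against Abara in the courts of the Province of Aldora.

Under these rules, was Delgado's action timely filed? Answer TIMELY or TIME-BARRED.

Taking the later of the act (January 21, 2015) and discovery (February 8, 2018), the claim accrued on February 8, 2018.
4 years from February 8, 2018 is February 8, 2022.
None of the other events listed affects the running of the period under the stated rules.
Filing on January 17, 2022 beat the February 8, 2022 deadline — the action is timely.

TIMELY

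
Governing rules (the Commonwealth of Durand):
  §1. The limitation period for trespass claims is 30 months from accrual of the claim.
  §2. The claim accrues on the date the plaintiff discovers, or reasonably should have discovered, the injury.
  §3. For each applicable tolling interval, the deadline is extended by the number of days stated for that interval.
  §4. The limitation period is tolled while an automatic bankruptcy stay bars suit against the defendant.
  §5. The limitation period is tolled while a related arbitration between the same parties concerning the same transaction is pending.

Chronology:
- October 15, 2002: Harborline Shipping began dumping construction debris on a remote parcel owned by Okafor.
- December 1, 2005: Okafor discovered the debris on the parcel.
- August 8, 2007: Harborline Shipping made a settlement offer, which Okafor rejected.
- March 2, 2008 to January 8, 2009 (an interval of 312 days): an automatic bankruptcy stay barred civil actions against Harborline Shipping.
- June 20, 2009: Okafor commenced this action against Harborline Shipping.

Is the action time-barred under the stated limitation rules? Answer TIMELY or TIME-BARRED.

TIME-BARRED

Accrual is tied to discovery, so the period began on December 1, 2005 rather than on October 15, 2002 when the act occurred.
30 months from December 1, 2005 is June 1, 2008.
The period was tolled for 312 days by the automatic bankruptcy stay (March 2, 2008 to January 8, 2009), pushing the deadline to April 9, 2009.
None of the other events listed affects the running of the period under the stated rules.
The June 20, 2009 filing falls after the April 9, 2009 deadline; the claim is time-barred.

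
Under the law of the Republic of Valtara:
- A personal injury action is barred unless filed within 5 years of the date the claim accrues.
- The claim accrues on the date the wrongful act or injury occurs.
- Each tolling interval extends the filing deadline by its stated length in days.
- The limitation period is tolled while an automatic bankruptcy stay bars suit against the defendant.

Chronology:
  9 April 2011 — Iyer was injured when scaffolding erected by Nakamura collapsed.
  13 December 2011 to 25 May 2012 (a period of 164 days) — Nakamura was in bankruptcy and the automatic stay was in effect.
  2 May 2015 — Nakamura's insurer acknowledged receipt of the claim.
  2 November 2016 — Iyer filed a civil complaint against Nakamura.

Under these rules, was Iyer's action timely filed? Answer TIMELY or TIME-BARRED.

TIME-BARRED

The claim accrued on 9 April 2011, when the wrongful act occurred.
The untolled deadline — 5 years after 9 April 2011 — is 9 April 2016.
Because the automatic bankruptcy stay ran from 13 December 2011 to 25 May 2012, the deadline is extended by 164 days to 20 September 2016.
Nothing else in the chronology tolls or restarts the period.
Iyer filed on 2 November 2016, after the 20 September 2016 deadline, so the action is time-barred.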